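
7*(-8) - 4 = -60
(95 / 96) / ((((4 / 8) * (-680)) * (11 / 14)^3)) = -6517 / 1086096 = -0.01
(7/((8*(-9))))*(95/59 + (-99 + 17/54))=2164967/229392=9.44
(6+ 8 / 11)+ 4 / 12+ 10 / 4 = 631 / 66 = 9.56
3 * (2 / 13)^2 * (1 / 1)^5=12 / 169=0.07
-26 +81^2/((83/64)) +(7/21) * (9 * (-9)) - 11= 4995.08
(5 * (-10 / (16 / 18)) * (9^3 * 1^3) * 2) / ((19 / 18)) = -77696.05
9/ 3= 3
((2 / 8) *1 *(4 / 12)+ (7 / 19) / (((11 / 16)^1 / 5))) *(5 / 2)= 34645 / 5016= 6.91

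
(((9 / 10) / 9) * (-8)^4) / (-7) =-2048 / 35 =-58.51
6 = 6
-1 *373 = -373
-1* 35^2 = -1225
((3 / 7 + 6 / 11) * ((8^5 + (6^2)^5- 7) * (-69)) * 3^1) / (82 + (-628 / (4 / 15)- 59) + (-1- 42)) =37569839877 / 7315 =5135999.98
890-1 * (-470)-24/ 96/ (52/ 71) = 282809/ 208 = 1359.66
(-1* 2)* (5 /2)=-5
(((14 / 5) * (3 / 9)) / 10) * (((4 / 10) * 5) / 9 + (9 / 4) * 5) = 2891 / 2700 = 1.07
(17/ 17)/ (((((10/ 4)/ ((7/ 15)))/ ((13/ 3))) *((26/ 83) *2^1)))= 581/ 450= 1.29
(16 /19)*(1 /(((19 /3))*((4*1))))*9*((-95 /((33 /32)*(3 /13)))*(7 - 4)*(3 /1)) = -224640 /209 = -1074.83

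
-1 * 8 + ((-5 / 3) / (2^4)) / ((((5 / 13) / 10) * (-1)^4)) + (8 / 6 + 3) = -51 / 8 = -6.38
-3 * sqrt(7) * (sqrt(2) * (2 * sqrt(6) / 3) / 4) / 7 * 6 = -6 * sqrt(21) / 7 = -3.93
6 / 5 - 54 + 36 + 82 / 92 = -3659 / 230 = -15.91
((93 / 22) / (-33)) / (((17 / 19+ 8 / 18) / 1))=-5301 / 55418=-0.10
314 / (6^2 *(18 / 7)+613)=2198 / 4939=0.45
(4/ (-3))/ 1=-4/ 3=-1.33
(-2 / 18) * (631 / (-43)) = 631 / 387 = 1.63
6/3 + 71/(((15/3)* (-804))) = 7969/4020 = 1.98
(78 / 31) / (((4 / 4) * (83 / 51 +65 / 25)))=9945 / 16709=0.60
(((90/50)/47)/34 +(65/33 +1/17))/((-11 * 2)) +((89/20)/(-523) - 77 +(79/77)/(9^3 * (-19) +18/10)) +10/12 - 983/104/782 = -22359707401337003903/293128300173749040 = -76.28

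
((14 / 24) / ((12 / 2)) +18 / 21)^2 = 231361 / 254016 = 0.91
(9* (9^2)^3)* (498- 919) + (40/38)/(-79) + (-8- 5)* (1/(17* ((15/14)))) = -770726931407777/382755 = -2013629949.73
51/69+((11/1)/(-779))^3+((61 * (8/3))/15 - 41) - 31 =-29560227168394/489274658865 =-60.42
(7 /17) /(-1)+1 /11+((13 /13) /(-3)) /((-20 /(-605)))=-23347 /2244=-10.40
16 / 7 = 2.29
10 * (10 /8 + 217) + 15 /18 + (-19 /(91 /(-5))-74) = 576133 /273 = 2110.38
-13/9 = -1.44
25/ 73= 0.34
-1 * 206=-206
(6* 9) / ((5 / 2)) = 108 / 5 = 21.60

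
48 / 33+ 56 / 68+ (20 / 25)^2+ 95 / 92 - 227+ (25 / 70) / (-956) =-223.05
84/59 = 1.42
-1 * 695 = -695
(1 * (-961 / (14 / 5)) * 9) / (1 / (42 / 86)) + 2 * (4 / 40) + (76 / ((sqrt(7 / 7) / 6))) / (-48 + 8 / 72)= -281306579 / 185330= -1517.87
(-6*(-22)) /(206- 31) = 132 /175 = 0.75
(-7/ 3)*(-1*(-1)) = -7/ 3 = -2.33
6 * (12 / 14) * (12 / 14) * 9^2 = 17496 / 49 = 357.06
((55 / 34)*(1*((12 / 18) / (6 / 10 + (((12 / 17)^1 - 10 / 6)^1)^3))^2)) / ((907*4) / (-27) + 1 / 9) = -34157499849 / 525060156328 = -0.07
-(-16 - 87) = 103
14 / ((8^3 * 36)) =7 / 9216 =0.00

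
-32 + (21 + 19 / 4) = -25 / 4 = -6.25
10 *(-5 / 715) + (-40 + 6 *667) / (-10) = -283333 / 715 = -396.27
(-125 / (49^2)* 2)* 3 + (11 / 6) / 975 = -4361089 / 14045850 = -0.31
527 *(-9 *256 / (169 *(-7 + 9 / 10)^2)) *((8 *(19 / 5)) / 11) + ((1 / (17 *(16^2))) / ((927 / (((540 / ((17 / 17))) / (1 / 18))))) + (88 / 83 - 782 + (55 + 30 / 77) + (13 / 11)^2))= -3115614323489706341 / 2477102637577568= -1257.77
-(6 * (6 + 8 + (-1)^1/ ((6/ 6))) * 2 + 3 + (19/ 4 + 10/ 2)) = -675/ 4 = -168.75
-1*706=-706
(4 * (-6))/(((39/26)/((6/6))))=-16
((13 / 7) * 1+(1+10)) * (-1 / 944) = -45 / 3304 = -0.01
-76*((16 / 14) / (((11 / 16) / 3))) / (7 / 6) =-175104 / 539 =-324.87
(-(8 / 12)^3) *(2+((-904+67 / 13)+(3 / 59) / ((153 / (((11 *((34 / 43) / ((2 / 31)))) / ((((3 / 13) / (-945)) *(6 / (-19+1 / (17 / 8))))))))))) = 97.85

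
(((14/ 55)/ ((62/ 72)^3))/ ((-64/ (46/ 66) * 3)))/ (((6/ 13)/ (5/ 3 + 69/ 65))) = -770868/ 90117775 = -0.01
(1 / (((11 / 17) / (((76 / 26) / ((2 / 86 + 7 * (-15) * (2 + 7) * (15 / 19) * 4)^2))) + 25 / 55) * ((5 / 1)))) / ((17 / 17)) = 4743176834 / 46751450220489615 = 0.00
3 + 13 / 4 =25 / 4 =6.25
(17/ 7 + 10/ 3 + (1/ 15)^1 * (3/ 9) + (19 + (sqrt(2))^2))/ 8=3.35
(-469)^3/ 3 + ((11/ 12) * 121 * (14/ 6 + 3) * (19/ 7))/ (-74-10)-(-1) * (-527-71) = -45495130112/ 1323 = -34387853.45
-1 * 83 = -83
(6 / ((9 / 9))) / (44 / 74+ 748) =0.01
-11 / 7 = -1.57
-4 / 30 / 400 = -1 / 3000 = -0.00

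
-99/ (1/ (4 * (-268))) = 106128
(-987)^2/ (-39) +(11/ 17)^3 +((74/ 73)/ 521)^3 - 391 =-89142011338961201265119/ 3513758156140134253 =-25369.42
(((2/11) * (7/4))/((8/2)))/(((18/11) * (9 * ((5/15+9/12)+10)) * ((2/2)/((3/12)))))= 0.00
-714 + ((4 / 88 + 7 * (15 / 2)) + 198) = -5098 / 11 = -463.45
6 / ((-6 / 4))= -4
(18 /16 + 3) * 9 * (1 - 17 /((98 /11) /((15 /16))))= -367389 /12544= -29.29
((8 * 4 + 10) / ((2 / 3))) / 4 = 63 / 4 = 15.75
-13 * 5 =-65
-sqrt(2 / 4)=-sqrt(2) / 2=-0.71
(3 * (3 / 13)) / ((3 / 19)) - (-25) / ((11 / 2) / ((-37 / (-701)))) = 463577 / 100243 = 4.62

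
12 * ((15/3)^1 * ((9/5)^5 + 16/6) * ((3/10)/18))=202147/9375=21.56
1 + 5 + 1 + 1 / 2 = 15 / 2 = 7.50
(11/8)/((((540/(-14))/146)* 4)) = -5621/4320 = -1.30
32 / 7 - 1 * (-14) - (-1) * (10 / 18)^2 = 18.88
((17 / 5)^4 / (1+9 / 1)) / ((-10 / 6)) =-8.02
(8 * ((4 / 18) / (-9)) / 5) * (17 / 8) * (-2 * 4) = 272 / 405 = 0.67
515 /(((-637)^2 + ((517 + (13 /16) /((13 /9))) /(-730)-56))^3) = 820608020480000 /106410142003370456369727193879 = 0.00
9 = 9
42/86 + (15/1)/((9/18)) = 30.49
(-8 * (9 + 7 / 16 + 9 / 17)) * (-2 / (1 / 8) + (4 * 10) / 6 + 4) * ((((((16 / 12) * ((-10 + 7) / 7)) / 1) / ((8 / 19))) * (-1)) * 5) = 1030180 / 357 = 2885.66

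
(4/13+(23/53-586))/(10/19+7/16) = -122585872/201877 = -607.23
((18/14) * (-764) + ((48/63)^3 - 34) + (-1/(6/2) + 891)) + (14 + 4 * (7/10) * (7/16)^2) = -655772597/5927040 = -110.64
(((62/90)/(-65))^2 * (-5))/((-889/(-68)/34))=-2221832/1521190125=-0.00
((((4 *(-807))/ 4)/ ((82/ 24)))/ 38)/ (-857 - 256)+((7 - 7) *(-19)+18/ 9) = 579632/ 289009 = 2.01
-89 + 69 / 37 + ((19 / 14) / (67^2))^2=-12733573951027 / 146135929492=-87.14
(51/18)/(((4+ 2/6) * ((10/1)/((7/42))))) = 17/1560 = 0.01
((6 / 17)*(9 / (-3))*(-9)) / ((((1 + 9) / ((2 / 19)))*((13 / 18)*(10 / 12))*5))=17496 / 524875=0.03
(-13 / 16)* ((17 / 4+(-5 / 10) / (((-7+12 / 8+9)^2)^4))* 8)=-1274014365 / 46118408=-27.62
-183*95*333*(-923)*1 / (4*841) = 5343436215 / 3364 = 1588417.42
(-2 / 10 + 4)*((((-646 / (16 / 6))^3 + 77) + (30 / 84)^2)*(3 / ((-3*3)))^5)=282356247337 / 1270080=222313.75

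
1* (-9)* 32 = -288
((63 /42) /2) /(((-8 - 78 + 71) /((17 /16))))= -17 /320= -0.05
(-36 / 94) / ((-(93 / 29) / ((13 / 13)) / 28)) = 4872 / 1457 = 3.34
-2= -2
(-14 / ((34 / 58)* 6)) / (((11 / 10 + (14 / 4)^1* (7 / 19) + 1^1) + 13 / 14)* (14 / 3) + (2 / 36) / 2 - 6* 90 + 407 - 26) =231420 / 8071073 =0.03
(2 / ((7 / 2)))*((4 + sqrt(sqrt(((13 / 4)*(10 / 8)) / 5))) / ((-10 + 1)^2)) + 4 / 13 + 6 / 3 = 2*13^(1 / 4) / 567 + 17218 / 7371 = 2.34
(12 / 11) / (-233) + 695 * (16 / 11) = 2590948 / 2563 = 1010.90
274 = 274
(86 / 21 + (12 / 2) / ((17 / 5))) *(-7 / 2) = -1046 / 51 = -20.51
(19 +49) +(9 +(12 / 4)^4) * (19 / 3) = 638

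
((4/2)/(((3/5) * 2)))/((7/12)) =20/7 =2.86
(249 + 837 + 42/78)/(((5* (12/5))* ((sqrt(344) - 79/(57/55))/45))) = -52474021875/923591188 - 688381875* sqrt(86)/461795594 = -70.64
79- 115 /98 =77.83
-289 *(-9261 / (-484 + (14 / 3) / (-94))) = -5529.24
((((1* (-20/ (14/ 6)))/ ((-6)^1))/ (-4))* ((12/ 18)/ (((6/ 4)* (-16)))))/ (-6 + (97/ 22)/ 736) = -2024/ 1222893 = -0.00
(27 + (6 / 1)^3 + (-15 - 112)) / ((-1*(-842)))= 58 / 421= 0.14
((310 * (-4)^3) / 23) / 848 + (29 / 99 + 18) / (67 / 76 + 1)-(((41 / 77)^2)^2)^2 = 1533049259479190692661 / 176244417109404907263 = 8.70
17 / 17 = 1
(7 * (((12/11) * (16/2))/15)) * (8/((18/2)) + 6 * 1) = 13888/495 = 28.06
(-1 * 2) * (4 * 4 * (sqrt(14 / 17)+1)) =-32 - 32 * sqrt(238) / 17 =-61.04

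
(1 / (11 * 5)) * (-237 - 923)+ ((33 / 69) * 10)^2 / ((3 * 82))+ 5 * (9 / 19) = -253342721 / 13599003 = -18.63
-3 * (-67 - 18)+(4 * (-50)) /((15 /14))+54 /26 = 2746 /39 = 70.41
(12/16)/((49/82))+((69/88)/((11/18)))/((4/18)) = 333393/47432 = 7.03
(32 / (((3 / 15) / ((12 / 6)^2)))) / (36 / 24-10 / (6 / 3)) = -1280 / 7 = -182.86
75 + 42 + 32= 149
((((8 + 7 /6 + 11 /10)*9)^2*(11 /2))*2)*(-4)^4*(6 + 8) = 8414816256 /25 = 336592650.24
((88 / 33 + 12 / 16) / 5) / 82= 1 / 120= 0.01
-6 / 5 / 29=-6 / 145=-0.04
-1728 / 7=-246.86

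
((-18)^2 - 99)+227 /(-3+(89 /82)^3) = 88394839 /949135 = 93.13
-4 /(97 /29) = -116 /97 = -1.20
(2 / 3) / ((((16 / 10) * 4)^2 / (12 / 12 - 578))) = -14425 / 1536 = -9.39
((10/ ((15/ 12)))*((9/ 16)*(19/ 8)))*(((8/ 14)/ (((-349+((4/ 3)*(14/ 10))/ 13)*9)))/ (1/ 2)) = -3705/ 952378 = -0.00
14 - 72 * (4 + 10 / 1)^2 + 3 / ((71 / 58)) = -1000784 / 71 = -14095.55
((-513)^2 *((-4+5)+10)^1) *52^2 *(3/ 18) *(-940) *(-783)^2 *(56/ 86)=-21051946677692810880/ 43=-489580155295181648.37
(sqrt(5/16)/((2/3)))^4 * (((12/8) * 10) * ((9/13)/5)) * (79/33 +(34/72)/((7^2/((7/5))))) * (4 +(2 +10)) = 40540905/1025024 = 39.55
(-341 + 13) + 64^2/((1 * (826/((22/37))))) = -4967112/15281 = -325.05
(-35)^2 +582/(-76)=46259/38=1217.34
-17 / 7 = -2.43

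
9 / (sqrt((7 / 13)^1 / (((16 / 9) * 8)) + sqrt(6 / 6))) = 72 * sqrt(44902) / 1727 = 8.83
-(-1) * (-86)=-86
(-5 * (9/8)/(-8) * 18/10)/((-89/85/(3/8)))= -20655/45568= -0.45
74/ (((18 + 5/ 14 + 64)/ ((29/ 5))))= 30044/ 5765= 5.21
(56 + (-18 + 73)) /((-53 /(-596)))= 66156 /53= 1248.23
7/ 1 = 7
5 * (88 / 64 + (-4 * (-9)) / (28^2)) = 2785 / 392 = 7.10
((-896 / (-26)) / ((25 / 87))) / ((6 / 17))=110432 / 325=339.79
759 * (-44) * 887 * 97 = -2873358444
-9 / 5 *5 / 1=-9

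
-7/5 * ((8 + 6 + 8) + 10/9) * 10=-2912/9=-323.56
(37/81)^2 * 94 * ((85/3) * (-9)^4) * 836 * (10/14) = 45722135800/21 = 2177244561.90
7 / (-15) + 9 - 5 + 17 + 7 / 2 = 721 / 30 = 24.03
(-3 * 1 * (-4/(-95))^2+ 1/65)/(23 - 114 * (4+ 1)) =-1181/64176775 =-0.00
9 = 9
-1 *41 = -41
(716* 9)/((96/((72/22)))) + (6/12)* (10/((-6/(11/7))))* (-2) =102703/462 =222.30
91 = 91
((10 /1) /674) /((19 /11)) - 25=-160020 /6403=-24.99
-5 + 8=3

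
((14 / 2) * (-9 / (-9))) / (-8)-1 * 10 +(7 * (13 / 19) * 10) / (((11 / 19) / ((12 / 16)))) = 4503 / 88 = 51.17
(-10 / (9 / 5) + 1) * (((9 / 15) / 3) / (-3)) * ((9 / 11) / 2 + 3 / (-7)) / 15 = -41 / 103950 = -0.00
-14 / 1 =-14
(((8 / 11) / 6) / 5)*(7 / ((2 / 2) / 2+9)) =56 / 3135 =0.02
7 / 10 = 0.70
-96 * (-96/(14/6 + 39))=6912/31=222.97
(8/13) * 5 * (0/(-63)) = 0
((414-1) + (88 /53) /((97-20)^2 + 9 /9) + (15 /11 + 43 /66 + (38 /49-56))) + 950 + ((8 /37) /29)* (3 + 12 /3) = 1309.84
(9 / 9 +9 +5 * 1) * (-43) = -645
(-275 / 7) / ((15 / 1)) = -55 / 21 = -2.62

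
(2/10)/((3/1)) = 1/15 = 0.07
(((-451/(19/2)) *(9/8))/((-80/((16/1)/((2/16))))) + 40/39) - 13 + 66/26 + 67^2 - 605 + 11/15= 14674579/3705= 3960.75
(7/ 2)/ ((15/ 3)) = 7/ 10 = 0.70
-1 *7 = -7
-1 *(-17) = 17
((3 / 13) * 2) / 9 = 2 / 39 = 0.05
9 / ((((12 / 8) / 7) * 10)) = 4.20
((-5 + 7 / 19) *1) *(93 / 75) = -2728 / 475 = -5.74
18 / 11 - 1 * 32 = -30.36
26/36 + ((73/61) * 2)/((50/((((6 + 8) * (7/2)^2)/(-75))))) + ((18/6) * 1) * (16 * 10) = 164910254/343125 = 480.61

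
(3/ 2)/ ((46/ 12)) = 9/ 23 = 0.39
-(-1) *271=271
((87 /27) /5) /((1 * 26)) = 29 /1170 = 0.02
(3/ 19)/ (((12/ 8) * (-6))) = -1/ 57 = -0.02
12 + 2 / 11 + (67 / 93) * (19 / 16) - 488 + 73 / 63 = -162859681 / 343728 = -473.80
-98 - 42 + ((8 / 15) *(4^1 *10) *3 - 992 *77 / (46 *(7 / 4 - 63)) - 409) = -368601 / 805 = -457.89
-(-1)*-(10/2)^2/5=-5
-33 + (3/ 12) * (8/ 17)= -559/ 17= -32.88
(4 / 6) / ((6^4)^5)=1 / 5484237660094464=0.00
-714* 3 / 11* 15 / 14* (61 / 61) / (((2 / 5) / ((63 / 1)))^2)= -227721375 / 44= -5175485.80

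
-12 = -12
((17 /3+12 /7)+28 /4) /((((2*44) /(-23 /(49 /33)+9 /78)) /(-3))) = 2957637 /392392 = 7.54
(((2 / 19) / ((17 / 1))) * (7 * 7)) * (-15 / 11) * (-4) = 5880 / 3553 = 1.65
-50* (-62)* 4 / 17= 12400 / 17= 729.41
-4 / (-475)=4 / 475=0.01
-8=-8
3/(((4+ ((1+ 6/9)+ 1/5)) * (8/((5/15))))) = 15/704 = 0.02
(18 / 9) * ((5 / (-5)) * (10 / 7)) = -20 / 7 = -2.86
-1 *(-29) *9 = 261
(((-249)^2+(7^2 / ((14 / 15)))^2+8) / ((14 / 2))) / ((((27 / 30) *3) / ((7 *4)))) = 2590610 / 27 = 95948.52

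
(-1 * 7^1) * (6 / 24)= -7 / 4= -1.75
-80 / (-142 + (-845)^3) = 80 / 603351267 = 0.00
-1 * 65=-65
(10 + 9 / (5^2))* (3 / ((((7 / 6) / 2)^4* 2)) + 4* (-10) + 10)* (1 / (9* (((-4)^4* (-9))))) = 252377 / 29635200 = 0.01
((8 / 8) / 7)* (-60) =-60 / 7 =-8.57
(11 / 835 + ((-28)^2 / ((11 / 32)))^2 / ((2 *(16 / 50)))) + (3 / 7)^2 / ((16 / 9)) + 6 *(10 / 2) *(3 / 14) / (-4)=643805328067239 / 79211440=8127681.15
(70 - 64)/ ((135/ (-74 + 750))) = 1352/ 45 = 30.04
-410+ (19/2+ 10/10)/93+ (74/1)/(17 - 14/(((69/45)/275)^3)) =-24972138811141439/60924432488482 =-409.89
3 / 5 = 0.60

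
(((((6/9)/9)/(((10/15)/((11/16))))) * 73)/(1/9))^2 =644809/256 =2518.79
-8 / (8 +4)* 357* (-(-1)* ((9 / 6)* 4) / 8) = -357 / 2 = -178.50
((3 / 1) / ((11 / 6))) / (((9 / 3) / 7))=42 / 11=3.82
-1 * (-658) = 658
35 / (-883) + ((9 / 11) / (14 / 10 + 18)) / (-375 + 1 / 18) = -252756635 / 6358644589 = -0.04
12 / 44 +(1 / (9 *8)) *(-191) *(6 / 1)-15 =-4045 / 132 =-30.64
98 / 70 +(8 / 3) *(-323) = -12899 / 15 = -859.93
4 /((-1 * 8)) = -1 /2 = -0.50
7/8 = 0.88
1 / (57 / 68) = 68 / 57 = 1.19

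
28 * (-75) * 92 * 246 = -47527200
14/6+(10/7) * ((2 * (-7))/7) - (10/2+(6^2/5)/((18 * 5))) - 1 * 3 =-8.60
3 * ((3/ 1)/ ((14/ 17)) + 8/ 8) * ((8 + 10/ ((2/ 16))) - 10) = 7605/ 7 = 1086.43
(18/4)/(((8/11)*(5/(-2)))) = -99/40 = -2.48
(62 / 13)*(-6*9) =-3348 / 13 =-257.54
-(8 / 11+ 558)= -6146 / 11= -558.73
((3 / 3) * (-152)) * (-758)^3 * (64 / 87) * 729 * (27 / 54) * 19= 9780500006701056 / 29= 337258620920726.07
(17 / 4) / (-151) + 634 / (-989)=-399749 / 597356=-0.67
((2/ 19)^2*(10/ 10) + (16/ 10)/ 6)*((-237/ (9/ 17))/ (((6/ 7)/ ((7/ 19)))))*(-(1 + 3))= 197947456/ 925965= 213.77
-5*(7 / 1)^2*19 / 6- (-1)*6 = -4619 / 6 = -769.83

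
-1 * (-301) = 301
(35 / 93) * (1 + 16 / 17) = 385 / 527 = 0.73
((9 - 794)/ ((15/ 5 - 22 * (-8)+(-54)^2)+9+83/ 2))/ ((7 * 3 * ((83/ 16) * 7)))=-25120/ 76756491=-0.00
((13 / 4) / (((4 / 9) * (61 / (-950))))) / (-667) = 55575 / 325496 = 0.17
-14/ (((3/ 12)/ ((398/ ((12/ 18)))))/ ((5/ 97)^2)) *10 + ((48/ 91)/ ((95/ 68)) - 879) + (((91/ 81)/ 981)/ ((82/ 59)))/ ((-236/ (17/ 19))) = -3745876367349307717/ 2120002319602440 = -1766.92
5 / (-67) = -5 / 67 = -0.07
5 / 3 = 1.67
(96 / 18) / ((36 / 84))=112 / 9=12.44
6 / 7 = 0.86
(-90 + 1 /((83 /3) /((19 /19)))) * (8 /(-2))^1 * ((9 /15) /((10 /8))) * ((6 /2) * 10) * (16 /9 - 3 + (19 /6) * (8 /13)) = 3764.64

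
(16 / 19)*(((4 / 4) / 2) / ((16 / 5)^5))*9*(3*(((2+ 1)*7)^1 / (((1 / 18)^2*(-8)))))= -143521875 / 4980736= -28.82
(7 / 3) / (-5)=-7 / 15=-0.47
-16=-16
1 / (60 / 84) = 7 / 5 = 1.40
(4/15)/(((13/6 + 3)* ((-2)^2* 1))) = 0.01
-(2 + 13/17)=-47/17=-2.76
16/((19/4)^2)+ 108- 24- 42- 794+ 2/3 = -750.62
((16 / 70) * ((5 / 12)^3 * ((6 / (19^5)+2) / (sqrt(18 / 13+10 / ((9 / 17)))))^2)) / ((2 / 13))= 6475954427089225 / 305400672433583412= 0.02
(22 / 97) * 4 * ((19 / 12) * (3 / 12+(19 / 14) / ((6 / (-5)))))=-7733 / 6111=-1.27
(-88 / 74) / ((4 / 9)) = -99 / 37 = -2.68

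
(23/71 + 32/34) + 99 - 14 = 104122/1207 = 86.27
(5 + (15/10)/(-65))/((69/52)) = 1294/345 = 3.75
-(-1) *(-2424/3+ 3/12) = -3231/4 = -807.75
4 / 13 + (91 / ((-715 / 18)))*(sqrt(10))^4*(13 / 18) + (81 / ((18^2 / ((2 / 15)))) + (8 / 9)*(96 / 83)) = -19475297 / 118690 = -164.09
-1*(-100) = 100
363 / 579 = 121 / 193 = 0.63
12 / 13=0.92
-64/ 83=-0.77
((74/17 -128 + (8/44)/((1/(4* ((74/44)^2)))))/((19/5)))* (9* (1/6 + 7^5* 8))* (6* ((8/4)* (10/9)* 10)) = -5162690456.42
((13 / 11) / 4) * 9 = 117 / 44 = 2.66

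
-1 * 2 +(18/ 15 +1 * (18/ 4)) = 37/ 10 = 3.70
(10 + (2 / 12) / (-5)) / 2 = 299 / 60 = 4.98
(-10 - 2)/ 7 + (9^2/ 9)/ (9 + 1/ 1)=-57/ 70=-0.81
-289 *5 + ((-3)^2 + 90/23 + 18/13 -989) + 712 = -510603/299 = -1707.70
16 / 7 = 2.29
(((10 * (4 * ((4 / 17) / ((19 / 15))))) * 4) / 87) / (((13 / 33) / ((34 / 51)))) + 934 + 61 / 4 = 462646087 / 487084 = 949.83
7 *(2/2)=7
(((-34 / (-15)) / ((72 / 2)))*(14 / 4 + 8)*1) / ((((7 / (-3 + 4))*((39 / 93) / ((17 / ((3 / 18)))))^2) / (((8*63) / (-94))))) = -1303104468 / 39715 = -32811.39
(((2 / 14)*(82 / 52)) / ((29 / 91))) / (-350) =-41 / 20300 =-0.00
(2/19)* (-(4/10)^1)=-4/95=-0.04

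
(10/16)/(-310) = -1/496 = -0.00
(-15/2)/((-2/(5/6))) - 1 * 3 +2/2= 9/8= 1.12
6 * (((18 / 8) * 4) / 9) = 6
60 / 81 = 20 / 27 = 0.74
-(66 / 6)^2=-121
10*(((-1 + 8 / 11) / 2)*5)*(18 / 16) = -675 / 88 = -7.67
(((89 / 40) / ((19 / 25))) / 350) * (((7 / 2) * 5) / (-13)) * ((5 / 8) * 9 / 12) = -1335 / 252928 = -0.01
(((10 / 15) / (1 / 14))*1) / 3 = 28 / 9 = 3.11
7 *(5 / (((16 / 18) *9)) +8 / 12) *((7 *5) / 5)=1519 / 24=63.29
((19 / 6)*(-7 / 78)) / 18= -133 / 8424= -0.02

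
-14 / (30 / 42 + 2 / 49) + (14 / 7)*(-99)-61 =-10269 / 37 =-277.54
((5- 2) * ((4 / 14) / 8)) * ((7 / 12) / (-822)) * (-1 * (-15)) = -5 / 4384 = -0.00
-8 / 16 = -1 / 2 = -0.50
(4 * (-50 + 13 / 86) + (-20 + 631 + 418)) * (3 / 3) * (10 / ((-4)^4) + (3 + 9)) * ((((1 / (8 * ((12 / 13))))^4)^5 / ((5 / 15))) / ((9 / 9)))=348247545364792790221372126831 / 2703090440080289061411493602781363968147456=0.00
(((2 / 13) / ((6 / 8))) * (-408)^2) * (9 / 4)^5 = 51195483 / 26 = 1969057.04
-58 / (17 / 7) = -406 / 17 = -23.88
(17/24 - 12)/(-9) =271/216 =1.25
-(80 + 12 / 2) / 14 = -6.14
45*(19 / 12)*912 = 64980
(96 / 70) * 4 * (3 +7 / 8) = 744 / 35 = 21.26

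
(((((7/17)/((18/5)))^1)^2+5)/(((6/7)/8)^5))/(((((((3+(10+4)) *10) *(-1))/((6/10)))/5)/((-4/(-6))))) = -403931639552/96702579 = -4177.05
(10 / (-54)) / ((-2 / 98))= 245 / 27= 9.07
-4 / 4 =-1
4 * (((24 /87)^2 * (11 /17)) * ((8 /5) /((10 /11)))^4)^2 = 27850097600940212224 /31189607086181640625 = 0.89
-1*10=-10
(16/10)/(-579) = -8/2895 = -0.00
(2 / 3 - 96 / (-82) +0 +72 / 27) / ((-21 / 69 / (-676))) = 8613592 / 861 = 10004.17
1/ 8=0.12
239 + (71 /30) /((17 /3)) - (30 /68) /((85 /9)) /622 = 430372239 /1797580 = 239.42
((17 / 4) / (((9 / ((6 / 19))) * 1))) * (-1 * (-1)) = 17 / 114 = 0.15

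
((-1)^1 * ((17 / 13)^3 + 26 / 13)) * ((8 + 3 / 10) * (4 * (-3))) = 4634886 / 10985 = 421.93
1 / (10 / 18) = 9 / 5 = 1.80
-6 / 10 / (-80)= 3 / 400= 0.01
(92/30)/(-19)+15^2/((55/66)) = 76904/285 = 269.84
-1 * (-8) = 8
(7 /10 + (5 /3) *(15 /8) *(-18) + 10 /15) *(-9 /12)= 3293 /80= 41.16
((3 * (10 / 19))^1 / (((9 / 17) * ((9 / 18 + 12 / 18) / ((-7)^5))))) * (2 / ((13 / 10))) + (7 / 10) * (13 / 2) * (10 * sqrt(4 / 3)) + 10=-16324330 / 247 + 91 * sqrt(3) / 3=-66037.87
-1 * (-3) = 3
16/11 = 1.45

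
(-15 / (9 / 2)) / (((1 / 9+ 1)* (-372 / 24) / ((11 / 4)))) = 33 / 62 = 0.53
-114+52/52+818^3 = 547343319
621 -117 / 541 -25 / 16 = 5359979 / 8656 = 619.22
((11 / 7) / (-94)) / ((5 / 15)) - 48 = -31617 / 658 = -48.05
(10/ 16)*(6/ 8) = 15/ 32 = 0.47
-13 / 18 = -0.72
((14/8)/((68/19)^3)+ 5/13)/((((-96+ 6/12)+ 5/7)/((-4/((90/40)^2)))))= 48389663/13730174406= 0.00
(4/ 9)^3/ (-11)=-64/ 8019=-0.01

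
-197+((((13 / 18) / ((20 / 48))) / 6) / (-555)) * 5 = -984028 / 4995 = -197.00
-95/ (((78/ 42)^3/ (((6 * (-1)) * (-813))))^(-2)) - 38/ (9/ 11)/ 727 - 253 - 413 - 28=-1412556384125603825/ 2035196011709532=-694.06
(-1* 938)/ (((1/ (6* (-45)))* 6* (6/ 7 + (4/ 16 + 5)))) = 131320/ 19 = 6911.58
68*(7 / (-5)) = -476 / 5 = -95.20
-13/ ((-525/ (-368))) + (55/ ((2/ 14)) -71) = 304.89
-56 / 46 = -28 / 23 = -1.22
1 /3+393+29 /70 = 393.75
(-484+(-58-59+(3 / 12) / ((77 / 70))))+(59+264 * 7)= 28737 / 22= 1306.23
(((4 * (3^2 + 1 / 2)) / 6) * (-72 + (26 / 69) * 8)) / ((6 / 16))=-723520 / 621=-1165.09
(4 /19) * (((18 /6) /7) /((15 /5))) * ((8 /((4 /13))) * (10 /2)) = 520 /133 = 3.91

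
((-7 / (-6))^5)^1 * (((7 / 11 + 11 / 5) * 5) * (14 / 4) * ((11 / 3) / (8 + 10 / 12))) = 1529437 / 34344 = 44.53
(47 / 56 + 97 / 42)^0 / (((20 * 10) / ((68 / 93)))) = 0.00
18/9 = 2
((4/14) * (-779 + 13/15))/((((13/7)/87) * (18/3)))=-338488/195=-1735.84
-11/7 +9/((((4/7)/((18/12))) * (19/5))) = 4.65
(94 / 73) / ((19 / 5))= 470 / 1387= 0.34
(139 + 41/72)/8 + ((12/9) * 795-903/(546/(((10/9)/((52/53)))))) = 104700601/97344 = 1075.57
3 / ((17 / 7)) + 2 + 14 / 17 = 69 / 17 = 4.06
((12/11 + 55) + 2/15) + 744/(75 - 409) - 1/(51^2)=1289981908/23890185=54.00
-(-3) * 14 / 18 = 7 / 3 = 2.33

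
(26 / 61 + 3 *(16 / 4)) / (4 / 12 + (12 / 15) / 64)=181920 / 5063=35.93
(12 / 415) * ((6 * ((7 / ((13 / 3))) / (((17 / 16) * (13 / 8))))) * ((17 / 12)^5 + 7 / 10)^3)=3544093803458815847611 / 83051734249635840000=42.67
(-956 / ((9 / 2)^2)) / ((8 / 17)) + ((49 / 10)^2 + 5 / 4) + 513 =1773653 / 4050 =437.94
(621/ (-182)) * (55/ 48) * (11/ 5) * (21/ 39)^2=-175329/ 70304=-2.49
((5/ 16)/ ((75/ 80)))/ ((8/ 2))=1/ 12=0.08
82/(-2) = -41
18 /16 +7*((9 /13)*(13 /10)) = 297 /40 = 7.42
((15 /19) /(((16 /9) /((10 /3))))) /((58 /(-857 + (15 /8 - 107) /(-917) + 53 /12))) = -21.76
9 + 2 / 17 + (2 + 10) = 359 / 17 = 21.12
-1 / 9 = -0.11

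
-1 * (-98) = 98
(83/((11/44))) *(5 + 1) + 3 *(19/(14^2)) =390489/196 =1992.29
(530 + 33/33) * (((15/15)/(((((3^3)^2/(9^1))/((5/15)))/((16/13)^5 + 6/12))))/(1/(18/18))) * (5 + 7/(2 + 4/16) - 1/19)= 2572942505/43955379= 58.54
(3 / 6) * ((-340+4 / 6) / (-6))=509 / 18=28.28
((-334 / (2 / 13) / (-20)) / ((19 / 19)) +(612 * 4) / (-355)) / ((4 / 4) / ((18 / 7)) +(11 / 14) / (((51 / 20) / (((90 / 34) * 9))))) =2628162243 / 199837310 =13.15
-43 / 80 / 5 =-43 / 400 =-0.11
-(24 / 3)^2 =-64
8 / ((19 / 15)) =6.32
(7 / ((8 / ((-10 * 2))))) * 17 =-595 / 2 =-297.50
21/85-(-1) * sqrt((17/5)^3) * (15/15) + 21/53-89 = -398047/4505 + 17 * sqrt(85)/25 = -82.09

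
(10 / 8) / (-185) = -1 / 148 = -0.01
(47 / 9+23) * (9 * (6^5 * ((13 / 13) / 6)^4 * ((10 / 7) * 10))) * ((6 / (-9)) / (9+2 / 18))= -457200 / 287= -1593.03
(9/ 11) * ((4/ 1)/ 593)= 36/ 6523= 0.01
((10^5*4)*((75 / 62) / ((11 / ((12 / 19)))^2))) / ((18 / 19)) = 120000000 / 71269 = 1683.76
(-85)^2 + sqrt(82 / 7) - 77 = sqrt(574) / 7 + 7148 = 7151.42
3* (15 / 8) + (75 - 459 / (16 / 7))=-1923 / 16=-120.19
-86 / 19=-4.53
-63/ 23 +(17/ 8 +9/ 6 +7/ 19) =4385/ 3496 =1.25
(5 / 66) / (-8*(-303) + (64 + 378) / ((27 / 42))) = 15 / 616088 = 0.00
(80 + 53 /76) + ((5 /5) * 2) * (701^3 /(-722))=-1377771877 /1444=-954135.65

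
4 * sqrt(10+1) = 4 * sqrt(11) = 13.27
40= 40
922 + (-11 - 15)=896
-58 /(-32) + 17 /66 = 1093 /528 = 2.07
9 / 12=0.75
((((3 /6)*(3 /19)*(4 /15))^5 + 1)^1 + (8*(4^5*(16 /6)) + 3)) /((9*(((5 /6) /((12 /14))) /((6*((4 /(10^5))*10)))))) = 1014395857825192 /169264580078125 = 5.99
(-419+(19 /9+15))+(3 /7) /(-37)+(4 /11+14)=-9936832 /25641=-387.54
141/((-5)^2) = 141/25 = 5.64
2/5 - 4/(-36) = 23/45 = 0.51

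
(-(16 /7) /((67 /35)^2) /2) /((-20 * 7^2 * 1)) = 10 /31423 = 0.00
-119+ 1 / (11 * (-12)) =-15709 / 132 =-119.01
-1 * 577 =-577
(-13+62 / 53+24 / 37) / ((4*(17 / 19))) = -416613 / 133348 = -3.12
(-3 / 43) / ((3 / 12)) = -12 / 43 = -0.28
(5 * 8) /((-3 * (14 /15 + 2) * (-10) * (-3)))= -5 /33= -0.15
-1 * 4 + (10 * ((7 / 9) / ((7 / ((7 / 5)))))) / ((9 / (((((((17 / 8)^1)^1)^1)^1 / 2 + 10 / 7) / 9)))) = -2561 / 648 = -3.95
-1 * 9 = -9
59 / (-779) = -59 / 779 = -0.08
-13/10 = -1.30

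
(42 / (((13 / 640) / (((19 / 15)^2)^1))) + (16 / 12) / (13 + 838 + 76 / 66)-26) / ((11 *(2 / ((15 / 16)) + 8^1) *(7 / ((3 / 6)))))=9024623731 / 4278666392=2.11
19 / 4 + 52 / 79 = 1709 / 316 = 5.41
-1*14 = -14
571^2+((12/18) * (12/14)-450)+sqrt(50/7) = 5 * sqrt(14)/7+2279141/7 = 325594.24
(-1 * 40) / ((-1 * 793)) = 40 / 793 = 0.05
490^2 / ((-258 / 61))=-56767.83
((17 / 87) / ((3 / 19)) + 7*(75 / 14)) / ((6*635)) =20221 / 1988820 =0.01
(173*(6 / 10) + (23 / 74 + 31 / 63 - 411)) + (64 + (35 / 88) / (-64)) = -242.40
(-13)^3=-2197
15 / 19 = 0.79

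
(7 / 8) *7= 49 / 8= 6.12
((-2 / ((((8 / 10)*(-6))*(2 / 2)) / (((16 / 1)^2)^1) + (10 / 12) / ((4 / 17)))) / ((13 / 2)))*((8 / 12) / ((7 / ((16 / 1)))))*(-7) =20480 / 21983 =0.93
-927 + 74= -853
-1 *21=-21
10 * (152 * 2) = 3040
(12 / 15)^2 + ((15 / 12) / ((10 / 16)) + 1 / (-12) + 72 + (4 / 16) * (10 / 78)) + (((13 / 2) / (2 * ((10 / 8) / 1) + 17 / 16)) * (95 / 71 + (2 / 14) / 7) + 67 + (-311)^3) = -1938615730681976 / 64448475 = -30080086.93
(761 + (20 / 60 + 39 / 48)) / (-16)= -36583 / 768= -47.63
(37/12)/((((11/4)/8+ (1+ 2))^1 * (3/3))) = 296/321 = 0.92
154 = 154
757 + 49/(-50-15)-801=-2909/65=-44.75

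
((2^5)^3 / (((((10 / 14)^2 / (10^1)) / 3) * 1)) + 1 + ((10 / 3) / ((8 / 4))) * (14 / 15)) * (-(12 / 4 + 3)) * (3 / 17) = -173408486 / 85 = -2040099.84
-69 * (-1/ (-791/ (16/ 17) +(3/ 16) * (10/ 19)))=-20976/ 255463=-0.08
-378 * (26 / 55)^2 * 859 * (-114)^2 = -2852603181792 / 3025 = -943009316.29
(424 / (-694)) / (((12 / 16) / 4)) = -3392 / 1041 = -3.26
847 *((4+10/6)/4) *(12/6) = 14399/6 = 2399.83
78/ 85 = 0.92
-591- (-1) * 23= -568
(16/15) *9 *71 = 3408/5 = 681.60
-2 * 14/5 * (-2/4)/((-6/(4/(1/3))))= -28/5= -5.60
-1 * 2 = -2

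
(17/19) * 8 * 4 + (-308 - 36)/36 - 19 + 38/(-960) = 997/27360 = 0.04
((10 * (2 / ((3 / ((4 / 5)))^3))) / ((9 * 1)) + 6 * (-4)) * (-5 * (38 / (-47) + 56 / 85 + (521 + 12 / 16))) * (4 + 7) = 1112039884186 / 1617975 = 687303.50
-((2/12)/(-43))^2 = -1/66564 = -0.00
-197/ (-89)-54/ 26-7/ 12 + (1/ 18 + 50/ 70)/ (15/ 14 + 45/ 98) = 175531/ 3123900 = 0.06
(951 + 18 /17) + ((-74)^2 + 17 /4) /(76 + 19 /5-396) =1970405 /2108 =934.73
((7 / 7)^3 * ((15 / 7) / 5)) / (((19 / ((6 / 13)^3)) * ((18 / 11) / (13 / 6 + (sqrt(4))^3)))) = 4026 / 292201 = 0.01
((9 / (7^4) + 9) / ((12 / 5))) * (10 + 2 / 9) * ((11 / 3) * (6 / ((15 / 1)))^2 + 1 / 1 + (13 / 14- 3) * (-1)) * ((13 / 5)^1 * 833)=23448087403 / 77175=303830.09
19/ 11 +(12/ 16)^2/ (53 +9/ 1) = 18947/ 10912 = 1.74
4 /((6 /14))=28 /3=9.33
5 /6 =0.83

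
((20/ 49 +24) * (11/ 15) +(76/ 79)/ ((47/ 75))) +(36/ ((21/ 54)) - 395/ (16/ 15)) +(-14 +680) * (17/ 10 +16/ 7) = 104628873269/ 43664880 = 2396.18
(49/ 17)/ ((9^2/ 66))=1078/ 459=2.35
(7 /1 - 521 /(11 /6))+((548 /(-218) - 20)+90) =-251425 /1199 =-209.70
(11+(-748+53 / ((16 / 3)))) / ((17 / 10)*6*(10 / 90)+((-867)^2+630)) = -174495 / 180556832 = -0.00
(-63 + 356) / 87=293 / 87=3.37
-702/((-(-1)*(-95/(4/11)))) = 2808/1045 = 2.69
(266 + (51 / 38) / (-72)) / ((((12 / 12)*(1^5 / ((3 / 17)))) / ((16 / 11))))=242575 / 3553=68.27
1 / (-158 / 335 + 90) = 335 / 29992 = 0.01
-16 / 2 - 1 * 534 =-542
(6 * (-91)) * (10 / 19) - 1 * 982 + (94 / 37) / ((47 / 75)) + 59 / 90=-1264.66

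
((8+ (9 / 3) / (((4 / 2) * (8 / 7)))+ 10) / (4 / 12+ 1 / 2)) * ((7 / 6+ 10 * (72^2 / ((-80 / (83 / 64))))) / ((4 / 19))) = -118247811 / 1280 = -92381.10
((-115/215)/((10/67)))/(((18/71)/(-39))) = 1422343/2580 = 551.30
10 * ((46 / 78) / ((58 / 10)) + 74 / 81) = 310030 / 30537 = 10.15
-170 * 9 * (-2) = 3060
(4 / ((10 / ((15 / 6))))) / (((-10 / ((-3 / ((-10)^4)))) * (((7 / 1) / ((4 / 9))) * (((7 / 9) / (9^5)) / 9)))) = 1594323 / 1225000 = 1.30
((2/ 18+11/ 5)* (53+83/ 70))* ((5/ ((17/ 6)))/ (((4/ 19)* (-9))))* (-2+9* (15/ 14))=-100245197/ 112455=-891.42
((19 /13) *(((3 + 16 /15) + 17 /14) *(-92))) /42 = -484633 /28665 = -16.91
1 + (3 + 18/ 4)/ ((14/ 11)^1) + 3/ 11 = 2207/ 308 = 7.17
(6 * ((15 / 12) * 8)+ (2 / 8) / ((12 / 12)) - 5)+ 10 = 261 / 4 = 65.25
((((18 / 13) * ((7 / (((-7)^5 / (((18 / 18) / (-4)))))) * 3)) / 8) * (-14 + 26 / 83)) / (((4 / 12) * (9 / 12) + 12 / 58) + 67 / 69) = -15343668 / 29608870291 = -0.00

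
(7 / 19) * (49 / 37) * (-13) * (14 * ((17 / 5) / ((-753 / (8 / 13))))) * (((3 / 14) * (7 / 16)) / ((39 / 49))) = 2000033 / 68816670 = 0.03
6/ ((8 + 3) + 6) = 6/ 17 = 0.35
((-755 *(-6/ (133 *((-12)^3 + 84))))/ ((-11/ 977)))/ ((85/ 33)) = 442581/ 619514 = 0.71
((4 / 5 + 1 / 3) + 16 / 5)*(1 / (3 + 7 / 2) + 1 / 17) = 0.92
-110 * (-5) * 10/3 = 5500/3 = 1833.33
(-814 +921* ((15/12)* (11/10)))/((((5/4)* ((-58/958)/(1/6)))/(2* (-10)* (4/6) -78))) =237489637/2610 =90992.20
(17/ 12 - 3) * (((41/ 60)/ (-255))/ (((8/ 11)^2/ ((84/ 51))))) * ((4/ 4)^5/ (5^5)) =659813/ 156060000000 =0.00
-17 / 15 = -1.13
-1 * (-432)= 432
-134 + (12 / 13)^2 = -22502 / 169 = -133.15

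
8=8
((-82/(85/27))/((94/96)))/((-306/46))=271584/67915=4.00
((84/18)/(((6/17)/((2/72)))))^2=14161/104976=0.13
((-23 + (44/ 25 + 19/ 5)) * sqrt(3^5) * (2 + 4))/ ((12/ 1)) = -1962 * sqrt(3)/ 25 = -135.93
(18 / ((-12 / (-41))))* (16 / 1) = 984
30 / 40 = 3 / 4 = 0.75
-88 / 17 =-5.18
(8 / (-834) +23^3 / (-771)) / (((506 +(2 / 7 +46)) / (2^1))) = -11845687 / 207157677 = -0.06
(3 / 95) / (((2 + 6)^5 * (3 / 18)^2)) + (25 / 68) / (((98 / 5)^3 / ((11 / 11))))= 0.00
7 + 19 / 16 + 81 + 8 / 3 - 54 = 1817 / 48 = 37.85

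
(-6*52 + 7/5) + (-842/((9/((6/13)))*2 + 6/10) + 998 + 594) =623768/495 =1260.14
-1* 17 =-17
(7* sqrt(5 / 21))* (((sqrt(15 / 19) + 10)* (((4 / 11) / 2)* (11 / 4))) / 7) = sqrt(105)* (sqrt(285) + 190) / 798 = 2.66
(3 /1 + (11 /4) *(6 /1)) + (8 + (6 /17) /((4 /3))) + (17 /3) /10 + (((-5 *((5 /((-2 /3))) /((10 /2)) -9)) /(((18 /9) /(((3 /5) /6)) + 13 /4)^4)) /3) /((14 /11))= 28.33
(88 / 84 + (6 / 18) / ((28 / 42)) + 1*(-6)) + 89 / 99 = -4925 / 1386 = -3.55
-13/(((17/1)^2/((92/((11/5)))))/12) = -71760/3179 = -22.57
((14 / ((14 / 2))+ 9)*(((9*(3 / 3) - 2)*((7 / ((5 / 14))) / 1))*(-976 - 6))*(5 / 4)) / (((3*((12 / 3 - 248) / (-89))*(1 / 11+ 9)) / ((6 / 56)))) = -259091371 / 97600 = -2654.62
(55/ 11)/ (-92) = -5/ 92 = -0.05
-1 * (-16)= 16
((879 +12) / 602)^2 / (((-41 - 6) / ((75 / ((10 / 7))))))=-11908215 / 4866568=-2.45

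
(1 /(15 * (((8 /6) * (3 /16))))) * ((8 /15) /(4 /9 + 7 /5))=32 /415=0.08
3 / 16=0.19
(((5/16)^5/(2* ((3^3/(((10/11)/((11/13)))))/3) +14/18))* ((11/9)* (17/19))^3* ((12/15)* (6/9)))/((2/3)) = 265655121875/1493701289312256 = 0.00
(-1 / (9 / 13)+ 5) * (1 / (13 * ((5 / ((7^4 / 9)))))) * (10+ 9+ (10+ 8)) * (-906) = -858520768 / 1755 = -489185.62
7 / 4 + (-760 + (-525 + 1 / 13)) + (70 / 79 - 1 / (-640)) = -842820573 / 657280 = -1282.29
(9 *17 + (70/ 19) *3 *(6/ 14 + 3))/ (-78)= -93/ 38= -2.45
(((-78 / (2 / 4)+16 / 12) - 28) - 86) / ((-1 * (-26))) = -31 / 3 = -10.33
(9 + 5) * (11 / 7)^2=242 / 7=34.57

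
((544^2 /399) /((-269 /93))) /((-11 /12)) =110088192 /393547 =279.73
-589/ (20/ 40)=-1178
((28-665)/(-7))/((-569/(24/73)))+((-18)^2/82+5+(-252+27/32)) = -13202202509/54496544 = -242.26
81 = 81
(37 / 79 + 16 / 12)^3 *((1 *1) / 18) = 77854483 / 239616954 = 0.32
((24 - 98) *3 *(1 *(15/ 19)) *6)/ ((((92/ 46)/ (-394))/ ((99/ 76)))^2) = -1899933209955/ 27436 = -69249643.17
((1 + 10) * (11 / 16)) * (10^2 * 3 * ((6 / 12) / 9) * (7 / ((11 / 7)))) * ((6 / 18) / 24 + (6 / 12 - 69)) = -66445225 / 1728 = -38452.10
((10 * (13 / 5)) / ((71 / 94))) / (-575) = -0.06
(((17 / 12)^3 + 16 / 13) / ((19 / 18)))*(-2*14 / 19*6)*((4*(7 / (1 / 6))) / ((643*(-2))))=13452999 / 3017599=4.46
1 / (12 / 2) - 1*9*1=-53 / 6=-8.83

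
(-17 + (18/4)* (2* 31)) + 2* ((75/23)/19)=114644/437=262.34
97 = 97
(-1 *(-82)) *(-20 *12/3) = -6560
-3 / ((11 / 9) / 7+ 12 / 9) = -189 / 95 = -1.99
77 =77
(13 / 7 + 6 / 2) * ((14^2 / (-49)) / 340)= -2 / 35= -0.06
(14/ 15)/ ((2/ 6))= 14/ 5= 2.80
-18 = -18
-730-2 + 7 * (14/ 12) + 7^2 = -4049/ 6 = -674.83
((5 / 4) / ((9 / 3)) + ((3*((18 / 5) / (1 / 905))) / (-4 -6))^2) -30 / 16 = 573185581 / 600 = 955309.30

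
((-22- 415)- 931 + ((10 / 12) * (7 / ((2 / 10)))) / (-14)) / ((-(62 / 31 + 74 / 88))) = 180851 / 375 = 482.27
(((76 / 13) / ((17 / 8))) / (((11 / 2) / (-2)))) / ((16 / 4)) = -608 / 2431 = -0.25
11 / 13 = 0.85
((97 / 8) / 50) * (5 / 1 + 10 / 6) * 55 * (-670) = -59574.17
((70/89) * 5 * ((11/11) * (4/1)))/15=280/267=1.05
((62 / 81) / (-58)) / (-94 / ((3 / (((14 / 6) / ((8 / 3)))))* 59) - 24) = 7316 / 13562343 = 0.00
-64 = -64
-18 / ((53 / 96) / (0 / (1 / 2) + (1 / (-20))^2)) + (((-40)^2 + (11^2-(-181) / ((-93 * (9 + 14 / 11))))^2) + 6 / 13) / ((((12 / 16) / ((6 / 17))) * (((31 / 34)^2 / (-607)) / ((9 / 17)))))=-598437844393880945596 / 203124772954025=-2946158.83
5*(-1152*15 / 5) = -17280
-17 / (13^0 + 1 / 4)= -68 / 5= -13.60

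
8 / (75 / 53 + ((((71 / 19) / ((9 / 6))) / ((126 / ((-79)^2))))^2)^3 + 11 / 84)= 3636790456085961090277536 / 1604763540182115717484173874215208475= 0.00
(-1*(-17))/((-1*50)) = -17/50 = -0.34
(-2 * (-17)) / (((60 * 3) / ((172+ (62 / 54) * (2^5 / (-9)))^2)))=14152214536 / 2657205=5325.98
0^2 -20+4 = -16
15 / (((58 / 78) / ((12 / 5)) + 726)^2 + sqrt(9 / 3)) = 379593278969289840 / 13349687456818978672033 - 719572688640*sqrt(3) / 13349687456818978672033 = 0.00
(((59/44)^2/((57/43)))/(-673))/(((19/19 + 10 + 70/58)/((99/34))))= -73573/153034816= -0.00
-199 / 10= -19.90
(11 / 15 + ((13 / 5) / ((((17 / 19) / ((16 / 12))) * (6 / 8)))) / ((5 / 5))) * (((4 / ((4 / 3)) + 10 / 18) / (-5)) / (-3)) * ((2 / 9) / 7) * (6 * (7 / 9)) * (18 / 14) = 577664 / 2168775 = 0.27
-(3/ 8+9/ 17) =-123/ 136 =-0.90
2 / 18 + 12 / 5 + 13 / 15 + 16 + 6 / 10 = 899 / 45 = 19.98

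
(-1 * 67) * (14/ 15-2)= 1072/ 15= 71.47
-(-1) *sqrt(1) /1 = 1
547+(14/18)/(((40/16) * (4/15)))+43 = 3547/6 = 591.17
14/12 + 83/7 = 547/42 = 13.02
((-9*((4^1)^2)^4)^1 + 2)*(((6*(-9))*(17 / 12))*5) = 225606915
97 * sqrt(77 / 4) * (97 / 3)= 9409 * sqrt(77) / 6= 13760.61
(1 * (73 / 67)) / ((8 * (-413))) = -0.00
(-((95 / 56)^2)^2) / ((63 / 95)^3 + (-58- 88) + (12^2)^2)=-69833729609375 / 173614271340941312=-0.00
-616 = -616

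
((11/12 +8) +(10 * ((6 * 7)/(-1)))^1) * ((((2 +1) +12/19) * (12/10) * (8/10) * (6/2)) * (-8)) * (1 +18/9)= 49014288/475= 103187.97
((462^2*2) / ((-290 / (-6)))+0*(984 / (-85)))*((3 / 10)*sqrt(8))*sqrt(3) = 3841992*sqrt(6) / 725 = 12980.58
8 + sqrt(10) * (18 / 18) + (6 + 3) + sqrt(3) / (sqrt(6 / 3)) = 21.39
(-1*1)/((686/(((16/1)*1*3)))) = -24/343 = -0.07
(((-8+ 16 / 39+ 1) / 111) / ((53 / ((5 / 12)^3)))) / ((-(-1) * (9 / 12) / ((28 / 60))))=-44975 / 892051056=-0.00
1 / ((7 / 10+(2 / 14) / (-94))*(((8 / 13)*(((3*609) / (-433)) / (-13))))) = 7.17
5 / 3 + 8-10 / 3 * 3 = -1 / 3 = -0.33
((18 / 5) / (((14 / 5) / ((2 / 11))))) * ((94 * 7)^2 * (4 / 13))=4453344 / 143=31142.27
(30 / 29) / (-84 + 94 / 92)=-1380 / 110693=-0.01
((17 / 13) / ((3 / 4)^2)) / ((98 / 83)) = 1.97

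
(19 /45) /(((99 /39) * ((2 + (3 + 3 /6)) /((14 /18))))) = 3458 /147015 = 0.02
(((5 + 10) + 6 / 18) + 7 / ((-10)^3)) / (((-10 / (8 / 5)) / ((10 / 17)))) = -1.44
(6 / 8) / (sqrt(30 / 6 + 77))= 3 * sqrt(82) / 328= 0.08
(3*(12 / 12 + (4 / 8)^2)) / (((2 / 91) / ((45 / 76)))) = 61425 / 608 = 101.03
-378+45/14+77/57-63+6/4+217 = -86956/399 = -217.93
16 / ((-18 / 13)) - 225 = -2129 / 9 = -236.56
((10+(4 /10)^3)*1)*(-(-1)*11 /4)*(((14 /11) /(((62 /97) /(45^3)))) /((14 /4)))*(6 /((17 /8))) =125586288 /31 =4051170.58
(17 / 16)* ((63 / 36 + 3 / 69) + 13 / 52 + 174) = 68833 / 368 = 187.05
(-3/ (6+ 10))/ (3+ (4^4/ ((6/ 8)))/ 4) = -9/ 4240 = -0.00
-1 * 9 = -9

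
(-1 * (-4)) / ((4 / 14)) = 14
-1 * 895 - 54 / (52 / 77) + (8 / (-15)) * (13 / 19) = -7227169 / 7410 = -975.33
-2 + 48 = 46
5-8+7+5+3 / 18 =55 / 6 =9.17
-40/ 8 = -5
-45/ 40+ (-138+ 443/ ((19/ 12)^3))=-1510035/ 54872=-27.52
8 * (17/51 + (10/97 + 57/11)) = 143872/3201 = 44.95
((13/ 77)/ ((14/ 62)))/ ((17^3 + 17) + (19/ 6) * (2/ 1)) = 1209/ 7982051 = 0.00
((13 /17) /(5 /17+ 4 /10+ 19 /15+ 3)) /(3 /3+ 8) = 13 /759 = 0.02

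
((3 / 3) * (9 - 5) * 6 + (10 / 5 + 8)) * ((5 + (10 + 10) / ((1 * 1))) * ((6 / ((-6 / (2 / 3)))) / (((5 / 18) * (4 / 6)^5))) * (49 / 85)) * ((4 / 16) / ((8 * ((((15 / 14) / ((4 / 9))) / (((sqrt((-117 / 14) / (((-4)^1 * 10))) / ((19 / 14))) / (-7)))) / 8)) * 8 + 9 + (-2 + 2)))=361179 / 2886544 + 377055 * sqrt(455) / 1443272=5.70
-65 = -65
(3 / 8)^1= 0.38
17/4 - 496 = -1967/4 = -491.75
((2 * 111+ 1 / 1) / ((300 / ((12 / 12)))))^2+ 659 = 659.55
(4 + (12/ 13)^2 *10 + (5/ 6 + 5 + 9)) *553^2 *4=33460450.62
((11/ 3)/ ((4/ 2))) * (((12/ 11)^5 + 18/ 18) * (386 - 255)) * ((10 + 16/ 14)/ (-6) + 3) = 698.56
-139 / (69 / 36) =-1668 / 23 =-72.52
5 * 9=45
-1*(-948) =948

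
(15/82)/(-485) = -3/7954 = -0.00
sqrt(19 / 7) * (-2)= -2 * sqrt(133) / 7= -3.30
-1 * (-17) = 17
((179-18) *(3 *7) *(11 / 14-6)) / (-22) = 35259 / 44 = 801.34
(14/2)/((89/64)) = 448/89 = 5.03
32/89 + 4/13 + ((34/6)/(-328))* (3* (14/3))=242141/569244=0.43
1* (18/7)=18/7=2.57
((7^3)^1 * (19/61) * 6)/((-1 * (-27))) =13034/549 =23.74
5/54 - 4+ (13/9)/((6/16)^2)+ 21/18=610/81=7.53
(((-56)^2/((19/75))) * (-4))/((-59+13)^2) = -235200/10051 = -23.40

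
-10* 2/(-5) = 4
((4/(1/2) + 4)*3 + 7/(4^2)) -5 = 503/16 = 31.44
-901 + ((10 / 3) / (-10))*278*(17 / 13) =-39865 / 39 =-1022.18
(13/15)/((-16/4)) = -13/60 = -0.22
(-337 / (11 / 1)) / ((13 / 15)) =-5055 / 143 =-35.35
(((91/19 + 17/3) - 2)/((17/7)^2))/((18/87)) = 6.93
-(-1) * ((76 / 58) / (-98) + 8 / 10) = 0.79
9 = 9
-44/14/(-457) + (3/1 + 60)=201559/3199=63.01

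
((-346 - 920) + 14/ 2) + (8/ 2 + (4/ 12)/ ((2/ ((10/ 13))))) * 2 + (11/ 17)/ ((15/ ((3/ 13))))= -4146182/ 3315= -1250.73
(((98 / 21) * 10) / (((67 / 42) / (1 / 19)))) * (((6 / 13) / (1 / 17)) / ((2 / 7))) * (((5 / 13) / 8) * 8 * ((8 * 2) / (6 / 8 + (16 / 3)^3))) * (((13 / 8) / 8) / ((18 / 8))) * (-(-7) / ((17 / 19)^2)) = 65691360 / 48759451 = 1.35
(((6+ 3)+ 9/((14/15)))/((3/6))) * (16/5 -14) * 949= -13375206/35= -382148.74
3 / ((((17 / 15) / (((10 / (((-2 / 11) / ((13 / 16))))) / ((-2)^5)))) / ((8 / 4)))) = 32175 / 4352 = 7.39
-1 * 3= -3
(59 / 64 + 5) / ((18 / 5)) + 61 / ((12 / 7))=42887 / 1152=37.23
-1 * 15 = -15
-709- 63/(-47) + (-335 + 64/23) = -1124107/1081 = -1039.88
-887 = -887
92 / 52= 23 / 13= 1.77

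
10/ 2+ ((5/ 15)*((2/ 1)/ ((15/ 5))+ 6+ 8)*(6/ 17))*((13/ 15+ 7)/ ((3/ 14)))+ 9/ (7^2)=7706354/ 112455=68.53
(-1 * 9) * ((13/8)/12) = -39/32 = -1.22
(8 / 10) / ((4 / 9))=9 / 5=1.80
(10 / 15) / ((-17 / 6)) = -4 / 17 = -0.24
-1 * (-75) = 75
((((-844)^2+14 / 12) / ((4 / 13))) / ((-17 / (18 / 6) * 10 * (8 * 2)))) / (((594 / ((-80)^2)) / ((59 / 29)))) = -16390878205 / 292842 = -55971.75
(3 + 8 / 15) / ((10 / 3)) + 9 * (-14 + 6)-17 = -4397 / 50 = -87.94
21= 21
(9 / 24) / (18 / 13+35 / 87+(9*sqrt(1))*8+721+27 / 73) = 247689 / 525204232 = 0.00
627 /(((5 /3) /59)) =110979 /5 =22195.80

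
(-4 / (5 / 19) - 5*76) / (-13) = 152 / 5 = 30.40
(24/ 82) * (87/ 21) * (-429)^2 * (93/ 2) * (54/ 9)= 17868908772/ 287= 62261006.17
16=16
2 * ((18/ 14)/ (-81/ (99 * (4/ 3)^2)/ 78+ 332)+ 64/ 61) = 367168/ 174335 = 2.11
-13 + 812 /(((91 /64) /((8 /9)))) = 57871 /117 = 494.62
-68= -68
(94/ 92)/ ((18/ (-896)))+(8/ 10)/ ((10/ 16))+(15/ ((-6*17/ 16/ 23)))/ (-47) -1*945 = -4107652849/ 4134825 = -993.43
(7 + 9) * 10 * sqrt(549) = 480 * sqrt(61) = 3748.92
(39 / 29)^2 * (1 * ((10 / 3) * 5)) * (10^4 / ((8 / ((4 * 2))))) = 253500000 / 841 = 301426.87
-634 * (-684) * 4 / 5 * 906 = 1571569344 / 5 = 314313868.80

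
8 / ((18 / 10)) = 40 / 9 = 4.44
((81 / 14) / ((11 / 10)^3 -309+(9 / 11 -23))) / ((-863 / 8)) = 396000 / 2435435191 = 0.00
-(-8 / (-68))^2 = -4 / 289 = -0.01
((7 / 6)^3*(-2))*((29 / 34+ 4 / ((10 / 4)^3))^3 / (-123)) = 0.04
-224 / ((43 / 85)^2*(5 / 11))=-3560480 / 1849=-1925.62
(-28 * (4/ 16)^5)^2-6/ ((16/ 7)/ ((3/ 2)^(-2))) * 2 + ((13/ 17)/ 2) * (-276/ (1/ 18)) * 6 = -38100989501/ 3342336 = -11399.51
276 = 276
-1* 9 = -9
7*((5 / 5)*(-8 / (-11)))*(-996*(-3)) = 167328 / 11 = 15211.64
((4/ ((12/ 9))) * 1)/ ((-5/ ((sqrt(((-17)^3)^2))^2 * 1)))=-72412707/ 5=-14482541.40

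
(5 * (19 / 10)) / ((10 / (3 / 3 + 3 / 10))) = 247 / 200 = 1.24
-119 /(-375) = 119 /375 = 0.32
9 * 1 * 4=36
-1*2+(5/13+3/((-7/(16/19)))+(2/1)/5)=-13627/8645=-1.58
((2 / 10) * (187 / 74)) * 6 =561 / 185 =3.03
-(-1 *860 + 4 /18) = 7738 /9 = 859.78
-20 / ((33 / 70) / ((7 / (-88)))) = 1225 / 363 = 3.37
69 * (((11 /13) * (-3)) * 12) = -27324 /13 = -2101.85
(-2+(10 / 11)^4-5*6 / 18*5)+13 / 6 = -657409 / 87846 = -7.48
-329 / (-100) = 329 / 100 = 3.29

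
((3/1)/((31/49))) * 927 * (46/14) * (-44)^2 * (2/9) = 192628128/31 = 6213810.58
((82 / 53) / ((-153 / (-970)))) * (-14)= -1113560 / 8109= -137.32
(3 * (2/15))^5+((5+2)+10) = 53157/3125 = 17.01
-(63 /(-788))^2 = -3969 /620944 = -0.01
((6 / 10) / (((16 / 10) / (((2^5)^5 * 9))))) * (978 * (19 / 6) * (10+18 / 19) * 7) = 26876496052224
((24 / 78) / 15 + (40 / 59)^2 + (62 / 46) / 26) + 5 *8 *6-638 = -12410767691 / 31224570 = -397.47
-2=-2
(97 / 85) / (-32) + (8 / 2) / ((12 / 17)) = 45949 / 8160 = 5.63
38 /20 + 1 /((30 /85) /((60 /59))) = 2821 /590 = 4.78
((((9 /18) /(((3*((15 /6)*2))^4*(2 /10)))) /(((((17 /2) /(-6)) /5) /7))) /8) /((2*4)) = -7 /367200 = -0.00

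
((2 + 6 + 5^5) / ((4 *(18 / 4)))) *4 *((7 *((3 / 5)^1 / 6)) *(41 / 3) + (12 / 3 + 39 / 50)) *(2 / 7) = 13484432 / 4725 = 2853.85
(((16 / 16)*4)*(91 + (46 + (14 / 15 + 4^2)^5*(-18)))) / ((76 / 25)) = -111286530667 / 3375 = -32973786.86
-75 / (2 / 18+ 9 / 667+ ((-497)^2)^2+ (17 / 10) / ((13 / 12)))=-29264625 / 23807141594236721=-0.00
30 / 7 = 4.29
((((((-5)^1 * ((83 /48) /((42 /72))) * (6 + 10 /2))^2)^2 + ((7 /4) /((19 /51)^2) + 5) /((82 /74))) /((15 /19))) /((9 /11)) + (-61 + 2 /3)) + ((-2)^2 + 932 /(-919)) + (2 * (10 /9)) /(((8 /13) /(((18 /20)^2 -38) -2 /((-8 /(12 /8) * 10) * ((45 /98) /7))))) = 64977398146484377444621 /59404434082560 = 1093813940.83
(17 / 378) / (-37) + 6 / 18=4645 / 13986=0.33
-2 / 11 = -0.18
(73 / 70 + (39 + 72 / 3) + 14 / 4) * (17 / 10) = 20094 / 175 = 114.82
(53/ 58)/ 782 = 53/ 45356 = 0.00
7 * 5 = 35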